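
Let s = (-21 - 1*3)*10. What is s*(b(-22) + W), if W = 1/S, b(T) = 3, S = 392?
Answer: -35310/49 ≈ -720.61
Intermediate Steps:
W = 1/392 ≈ 0.0025510
s = -240 (s = (-21 - 3)*10 = -24*10 = -240)
s*(b(-22) + W) = -240*(3 + 1/392) = -240*1177/392 = -35310/49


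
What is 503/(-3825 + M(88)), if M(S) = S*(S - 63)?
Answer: -503/1625 ≈ -0.30954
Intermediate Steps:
M(S) = S*(-63 + S)
503/(-3825 + M(88)) = 503/(-3825 + 88*(-63 + 88)) = 503/(-3825 + 88*25) = 503/(-3825 + 2200) = 503/(-1625) = -1/1625*503 = -503/1625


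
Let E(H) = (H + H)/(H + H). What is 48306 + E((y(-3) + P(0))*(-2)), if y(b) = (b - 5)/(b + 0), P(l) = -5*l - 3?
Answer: 48307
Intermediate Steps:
P(l) = -3 - 5*l
y(b) = (-5 + b)/b
E(H) = 1 (E(H) = (2*H)/((2*H)) = (2*H)*(1/(2*H)) = 1)
48306 + E((y(-3) + P(0))*(-2)) = 48306 + 1 = 48307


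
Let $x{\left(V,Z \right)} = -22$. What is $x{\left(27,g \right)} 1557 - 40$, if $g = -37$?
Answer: $-34294$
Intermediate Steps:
$x{\left(27,g \right)} 1557 - 40 = \left(-22\right) 1557 - 40 = -34254 - 40 = -34294$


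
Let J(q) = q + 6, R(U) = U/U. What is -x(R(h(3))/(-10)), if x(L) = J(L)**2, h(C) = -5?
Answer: -3481/100 ≈ -34.810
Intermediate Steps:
R(U) = 1
J(q) = 6 + q
x(L) = (6 + L)**2
-x(R(h(3))/(-10)) = -(6 + 1/(-10))**2 = -(6 + 1*(-1/10))**2 = -(6 - 1/10)**2 = -(59/10)**2 = -1*3481/100 = -3481/100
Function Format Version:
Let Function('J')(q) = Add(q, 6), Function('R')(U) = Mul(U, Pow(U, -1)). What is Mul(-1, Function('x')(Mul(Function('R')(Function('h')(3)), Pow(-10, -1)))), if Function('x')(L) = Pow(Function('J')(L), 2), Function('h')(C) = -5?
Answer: Rational(-3481, 100) ≈ -34.810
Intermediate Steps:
Function('R')(U) = 1
Function('J')(q) = Add(6, q)
Function('x')(L) = Pow(Add(6, L), 2)
Mul(-1, Function('x')(Mul(Function('R')(Function('h')(3)), Pow(-10, -1)))) = Mul(-1, Pow(Add(6, Mul(1, Pow(-10, -1))), 2)) = Mul(-1, Pow(Add(6, Mul(1, Rational(-1, 10))), 2)) = Mul(-1, Pow(Add(6, Rational(-1, 10)), 2)) = Mul(-1, Pow(Rational(59, 10), 2)) = Mul(-1, Rational(3481, 100)) = Rational(-3481, 100)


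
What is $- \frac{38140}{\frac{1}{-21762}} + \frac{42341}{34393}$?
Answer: $\frac{28546282215581}{34393} \approx 8.3 \cdot 10^{8}$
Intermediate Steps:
$- \frac{38140}{\frac{1}{-21762}} + \frac{42341}{34393} = - \frac{38140}{- \frac{1}{21762}} + 42341 \cdot \frac{1}{34393} = \left(-38140\right) \left(-21762\right) + \frac{42341}{34393} = 830002680 + \frac{42341}{34393} = \frac{28546282215581}{34393}$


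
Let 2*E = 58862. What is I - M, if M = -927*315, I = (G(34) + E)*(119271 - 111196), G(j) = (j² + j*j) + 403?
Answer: 259870955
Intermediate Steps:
E = 29431 (E = (½)*58862 = 29431)
G(j) = 403 + 2*j² (G(j) = (j² + j²) + 403 = 2*j² + 403 = 403 + 2*j²)
I = 259578950 (I = ((403 + 2*34²) + 29431)*(119271 - 111196) = ((403 + 2*1156) + 29431)*8075 = ((403 + 2312) + 29431)*8075 = (2715 + 29431)*8075 = 32146*8075 = 259578950)
M = -292005
I - M = 259578950 - 1*(-292005) = 259578950 + 292005 = 259870955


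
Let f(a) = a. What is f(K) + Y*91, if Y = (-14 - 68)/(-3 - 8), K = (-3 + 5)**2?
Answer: 7506/11 ≈ 682.36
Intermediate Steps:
K = 4 (K = 2**2 = 4)
Y = 82/11 (Y = -82/(-11) = -82*(-1/11) = 82/11 ≈ 7.4545)
f(K) + Y*91 = 4 + (82/11)*91 = 4 + 7462/11 = 7506/11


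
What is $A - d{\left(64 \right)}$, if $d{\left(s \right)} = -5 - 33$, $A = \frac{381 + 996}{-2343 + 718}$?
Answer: $\frac{60373}{1625} \approx 37.153$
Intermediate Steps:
$A = - \frac{1377}{1625}$ ($A = \frac{1377}{-1625} = 1377 \left(- \frac{1}{1625}\right) = - \frac{1377}{1625} \approx -0.84738$)
$d{\left(s \right)} = -38$ ($d{\left(s \right)} = -5 - 33 = -38$)
$A - d{\left(64 \right)} = - \frac{1377}{1625} - -38 = - \frac{1377}{1625} + 38 = \frac{60373}{1625}$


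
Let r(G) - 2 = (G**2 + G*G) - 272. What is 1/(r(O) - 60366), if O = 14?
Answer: -1/60244 ≈ -1.6599e-5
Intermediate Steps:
r(G) = -270 + 2*G**2 (r(G) = 2 + ((G**2 + G*G) - 272) = 2 + ((G**2 + G**2) - 272) = 2 + (2*G**2 - 272) = 2 + (-272 + 2*G**2) = -270 + 2*G**2)
1/(r(O) - 60366) = 1/((-270 + 2*14**2) - 60366) = 1/((-270 + 2*196) - 60366) = 1/((-270 + 392) - 60366) = 1/(122 - 60366) = 1/(-60244) = -1/60244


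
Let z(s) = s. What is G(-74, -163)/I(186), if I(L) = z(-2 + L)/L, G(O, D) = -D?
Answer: 15159/92 ≈ 164.77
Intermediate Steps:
I(L) = (-2 + L)/L
G(-74, -163)/I(186) = (-1*(-163))/(((-2 + 186)/186)) = 163/(((1/186)*184)) = 163/(92/93) = 163*(93/92) = 15159/92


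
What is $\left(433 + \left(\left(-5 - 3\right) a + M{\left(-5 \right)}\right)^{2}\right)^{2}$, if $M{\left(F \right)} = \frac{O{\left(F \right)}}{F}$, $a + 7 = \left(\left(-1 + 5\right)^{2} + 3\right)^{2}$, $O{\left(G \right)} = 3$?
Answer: $\frac{40240919274743236}{625} \approx 6.4385 \cdot 10^{13}$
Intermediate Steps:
$a = 354$ ($a = -7 + \left(\left(-1 + 5\right)^{2} + 3\right)^{2} = -7 + \left(4^{2} + 3\right)^{2} = -7 + \left(16 + 3\right)^{2} = -7 + 19^{2} = -7 + 361 = 354$)
$M{\left(F \right)} = \frac{3}{F}$
$\left(433 + \left(\left(-5 - 3\right) a + M{\left(-5 \right)}\right)^{2}\right)^{2} = \left(433 + \left(\left(-5 - 3\right) 354 + \frac{3}{-5}\right)^{2}\right)^{2} = \left(433 + \left(\left(-8\right) 354 + 3 \left(- \frac{1}{5}\right)\right)^{2}\right)^{2} = \left(433 + \left(-2832 - \frac{3}{5}\right)^{2}\right)^{2} = \left(433 + \left(- \frac{14163}{5}\right)^{2}\right)^{2} = \left(433 + \frac{200590569}{25}\right)^{2} = \left(\frac{200601394}{25}\right)^{2} = \frac{40240919274743236}{625}$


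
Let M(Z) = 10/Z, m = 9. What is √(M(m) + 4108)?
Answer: 41*√22/3 ≈ 64.102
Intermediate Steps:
√(M(m) + 4108) = √(10/9 + 4108) = √(36982/9) = 41*√22/3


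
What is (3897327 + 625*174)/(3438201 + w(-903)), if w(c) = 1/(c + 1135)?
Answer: 929409864/797662633 ≈ 1.1652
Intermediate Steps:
w(c) = 1/(1135 + c)
(3897327 + 625*174)/(3438201 + w(-903)) = (3897327 + 625*174)/(3438201 + 1/(1135 - 903)) = (3897327 + 108750)/(3438201 + 1/232) = 4006077/(3438201 + 1/232) = 4006077/(797662633/232) = 4006077*(232/797662633) = 929409864/797662633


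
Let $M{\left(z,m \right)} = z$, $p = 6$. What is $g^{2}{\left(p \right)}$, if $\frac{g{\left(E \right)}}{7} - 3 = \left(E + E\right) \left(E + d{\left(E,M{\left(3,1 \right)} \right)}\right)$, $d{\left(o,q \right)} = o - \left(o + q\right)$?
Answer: $74529$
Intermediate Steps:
$d{\left(o,q \right)} = - q$ ($d{\left(o,q \right)} = o - \left(o + q\right) = - q$)
$g{\left(E \right)} = 21 + 14 E \left(-3 + E\right)$ ($g{\left(E \right)} = 21 + 7 \left(E + E\right) \left(E - 3\right) = 21 + 7 \cdot 2 E \left(E - 3\right) = 21 + 7 \cdot 2 E \left(-3 + E\right) = 21 + 14 E \left(-3 + E\right)$)
$g^{2}{\left(p \right)} = \left(21 - 252 + 14 \cdot 6^{2}\right)^{2} = \left(21 - 252 + 14 \cdot 36\right)^{2} = \left(21 - 252 + 504\right)^{2} = 273^{2} = 74529$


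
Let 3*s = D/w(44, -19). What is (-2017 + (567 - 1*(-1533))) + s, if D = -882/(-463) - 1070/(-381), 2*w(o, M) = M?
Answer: 832899689/10054971 ≈ 82.835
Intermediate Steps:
w(o, M) = M/2
D = 831452/176403 (D = -882*(-1/463) - 1070*(-1/381) = 882/463 + 1070/381 = 831452/176403 ≈ 4.7134)
s = -1662904/10054971 (s = (831452/(176403*(((½)*(-19)))))/3 = (831452/(176403*(-19/2)))/3 = ((831452/176403)*(-2/19))/3 = (⅓)*(-1662904/3351657) = -1662904/10054971 ≈ -0.16538)
(-2017 + (567 - 1*(-1533))) + s = (-2017 + (567 - 1*(-1533))) - 1662904/10054971 = (-2017 + (567 + 1533)) - 1662904/10054971 = (-2017 + 2100) - 1662904/10054971 = 83 - 1662904/10054971 = 832899689/10054971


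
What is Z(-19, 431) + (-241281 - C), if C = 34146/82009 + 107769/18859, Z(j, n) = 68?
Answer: -373071372605038/1546607731 ≈ -2.4122e+5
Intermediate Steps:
C = 9481987335/1546607731 (C = 34146*(1/82009) + 107769*(1/18859) = 34146/82009 + 107769/18859 = 9481987335/1546607731 ≈ 6.1308)
Z(-19, 431) + (-241281 - C) = 68 + (-241281 - 1*9481987335/1546607731) = 68 + (-241281 - 9481987335/1546607731) = 68 - 373176541930746/1546607731 = -373071372605038/1546607731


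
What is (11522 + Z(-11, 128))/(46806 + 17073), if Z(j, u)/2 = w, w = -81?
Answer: 11360/63879 ≈ 0.17784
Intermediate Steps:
Z(j, u) = -162 (Z(j, u) = 2*(-81) = -162)
(11522 + Z(-11, 128))/(46806 + 17073) = (11522 - 162)/(46806 + 17073) = 11360/63879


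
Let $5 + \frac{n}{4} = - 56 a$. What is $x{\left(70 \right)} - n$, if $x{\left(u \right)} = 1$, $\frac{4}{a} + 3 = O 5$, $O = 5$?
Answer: $\frac{679}{11} \approx 61.727$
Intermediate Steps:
$a = \frac{2}{11}$ ($a = \frac{4}{-3 + 5 \cdot 5} = \frac{4}{-3 + 25} = \frac{4}{22} = 4 \cdot \frac{1}{22} = \frac{2}{11} \approx 0.18182$)
$n = - \frac{668}{11}$ ($n = -20 + 4 \left(\left(-56\right) \frac{2}{11}\right) = -20 + 4 \left(- \frac{112}{11}\right) = -20 - \frac{448}{11} = - \frac{668}{11} \approx -60.727$)
$x{\left(70 \right)} - n = 1 - - \frac{668}{11} = 1 + \frac{668}{11} = \frac{679}{11}$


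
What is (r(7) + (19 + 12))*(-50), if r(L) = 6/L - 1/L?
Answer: -11100/7 ≈ -1585.7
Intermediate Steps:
r(L) = 5/L
(r(7) + (19 + 12))*(-50) = (5/7 + (19 + 12))*(-50) = (5*(1/7) + 31)*(-50) = (5/7 + 31)*(-50) = (222/7)*(-50) = -11100/7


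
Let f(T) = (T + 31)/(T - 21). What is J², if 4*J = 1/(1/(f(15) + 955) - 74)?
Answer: 2019241/176912772100 ≈ 1.1414e-5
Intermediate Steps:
f(T) = (31 + T)/(-21 + T)
J = -1421/420610 (J = 1/(4*(1/((31 + 15)/(-21 + 15) + 955) - 74)) = 1/(4*(1/(46/(-6) + 955) - 74)) = 1/(4*(1/(-⅙*46 + 955) - 74)) = 1/(4*(1/(-23/3 + 955) - 74)) = 1/(4*(1/(2842/3) - 74)) = 1/(4*(3/2842 - 74)) = 1/(4*(-210305/2842)) = (¼)*(-2842/210305) = -1421/420610 ≈ -0.0033784)
J² = (-1421/420610)² = 2019241/176912772100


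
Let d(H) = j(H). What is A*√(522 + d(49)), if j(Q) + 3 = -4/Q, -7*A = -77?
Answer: 11*√25427/7 ≈ 250.58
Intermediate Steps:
A = 11 (A = -⅐*(-77) = 11)
j(Q) = -3 - 4/Q
d(H) = -3 - 4/H
A*√(522 + d(49)) = 11*√(522 + (-3 - 4/49)) = 11*√(522 - 151/49) = 11*√(25427/49) = 11*(√25427/7) = 11*√25427/7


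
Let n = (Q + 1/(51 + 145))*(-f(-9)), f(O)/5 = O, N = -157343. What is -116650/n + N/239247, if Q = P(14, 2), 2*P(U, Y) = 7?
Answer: -4506061003/6087507 ≈ -740.21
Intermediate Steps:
P(U, Y) = 7/2 (P(U, Y) = (1/2)*7 = 7/2)
Q = 7/2 ≈ 3.5000
f(O) = 5*O
n = 30915/196 (n = (7/2 + 1/(51 + 145))*(-5*(-9)) = (7/2 + 1/196)*(-1*(-45)) = (7/2 + 1/196)*45 = (687/196)*45 = 30915/196 ≈ 157.73)
-116650/n + N/239247 = -116650/30915/196 - 157343/239247 = -116650*196/30915 - 157343*1/239247 = -4572680/6183 - 157343/239247 = -4506061003/6087507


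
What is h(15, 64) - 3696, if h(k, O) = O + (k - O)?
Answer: -3681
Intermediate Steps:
h(k, O) = k
h(15, 64) - 3696 = 15 - 3696 = -3681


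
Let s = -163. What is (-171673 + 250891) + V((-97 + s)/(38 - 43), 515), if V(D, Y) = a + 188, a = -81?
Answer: 79325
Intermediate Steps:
V(D, Y) = 107 (V(D, Y) = -81 + 188 = 107)
(-171673 + 250891) + V((-97 + s)/(38 - 43), 515) = (-171673 + 250891) + 107 = 79218 + 107 = 79325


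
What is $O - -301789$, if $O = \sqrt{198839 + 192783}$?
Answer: $301789 + \sqrt{391622} \approx 3.0242 \cdot 10^{5}$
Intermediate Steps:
$O = \sqrt{391622} \approx 625.8$
$O - -301789 = \sqrt{391622} - -301789 = \sqrt{391622} + 301789 = 301789 + \sqrt{391622}$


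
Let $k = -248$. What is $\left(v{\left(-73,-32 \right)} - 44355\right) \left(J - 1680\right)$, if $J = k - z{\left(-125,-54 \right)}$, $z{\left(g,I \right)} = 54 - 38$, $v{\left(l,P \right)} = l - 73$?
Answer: $86509944$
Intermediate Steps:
$v{\left(l,P \right)} = -73 + l$
$z{\left(g,I \right)} = 16$ ($z{\left(g,I \right)} = 54 - 38 = 16$)
$J = -264$ ($J = -248 - 16 = -264$)
$\left(v{\left(-73,-32 \right)} - 44355\right) \left(J - 1680\right) = \left(\left(-73 - 73\right) - 44355\right) \left(-264 - 1680\right) = \left(-146 - 44355\right) \left(-1944\right) = \left(-44501\right) \left(-1944\right) = 86509944$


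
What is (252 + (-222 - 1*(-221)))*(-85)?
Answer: -21335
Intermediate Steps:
(252 + (-222 - 1*(-221)))*(-85) = (252 + (-222 + 221))*(-85) = (252 - 1)*(-85) = 251*(-85) = -21335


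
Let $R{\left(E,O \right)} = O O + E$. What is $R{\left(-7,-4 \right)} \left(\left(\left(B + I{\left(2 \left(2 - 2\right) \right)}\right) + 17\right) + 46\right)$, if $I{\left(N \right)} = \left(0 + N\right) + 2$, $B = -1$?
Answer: $576$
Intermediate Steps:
$I{\left(N \right)} = 2 + N$ ($I{\left(N \right)} = N + 2 = 2 + N$)
$R{\left(E,O \right)} = E + O^{2}$ ($R{\left(E,O \right)} = O^{2} + E = E + O^{2}$)
$R{\left(-7,-4 \right)} \left(\left(\left(B + I{\left(2 \left(2 - 2\right) \right)}\right) + 17\right) + 46\right) = \left(-7 + \left(-4\right)^{2}\right) \left(\left(\left(-1 + \left(2 + 2 \left(2 - 2\right)\right)\right) + 17\right) + 46\right) = \left(-7 + 16\right) \left(\left(\left(-1 + \left(2 + 2 \cdot 0\right)\right) + 17\right) + 46\right) = 9 \left(\left(\left(-1 + \left(2 + 0\right)\right) + 17\right) + 46\right) = 9 \left(\left(\left(-1 + 2\right) + 17\right) + 46\right) = 9 \left(\left(1 + 17\right) + 46\right) = 9 \left(18 + 46\right) = 9 \cdot 64 = 576$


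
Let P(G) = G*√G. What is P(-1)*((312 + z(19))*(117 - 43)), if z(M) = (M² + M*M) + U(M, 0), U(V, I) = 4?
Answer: -76812*I ≈ -76812.0*I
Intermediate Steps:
P(G) = G^(3/2)
z(M) = 4 + 2*M² (z(M) = (M² + M*M) + 4 = (M² + M²) + 4 = 2*M² + 4 = 4 + 2*M²)
P(-1)*((312 + z(19))*(117 - 43)) = (-1)^(3/2)*((312 + (4 + 2*19²))*(117 - 43)) = (-I)*((312 + (4 + 2*361))*74) = (-I)*((312 + (4 + 722))*74) = (-I)*((312 + 726)*74) = (-I)*(1038*74) = -I*76812 = -76812*I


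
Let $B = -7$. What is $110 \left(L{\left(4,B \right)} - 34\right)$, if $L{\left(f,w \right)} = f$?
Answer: $-3300$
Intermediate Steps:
$110 \left(L{\left(4,B \right)} - 34\right) = 110 \left(4 - 34\right) = 110 \left(-30\right) = -3300$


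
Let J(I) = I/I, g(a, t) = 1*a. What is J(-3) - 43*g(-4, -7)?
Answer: 173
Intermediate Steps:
g(a, t) = a
J(I) = 1
J(-3) - 43*g(-4, -7) = 1 - 43*(-4) = 1 + 172 = 173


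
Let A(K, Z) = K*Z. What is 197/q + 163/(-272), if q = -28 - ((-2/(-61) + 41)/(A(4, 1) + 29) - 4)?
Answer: -116147437/13821680 ≈ -8.4033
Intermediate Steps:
q = -50815/2013 (q = -28 - ((-2/(-61) + 41)/(4*1 + 29) - 4) = -28 - ((-2*(-1/61) + 41)/(4 + 29) - 4) = -28 - ((2/61 + 41)/33 - 4) = -28 - ((2503/61)*(1/33) - 4) = -28 - (2503/2013 - 4) = -28 - 1*(-5549/2013) = -28 + 5549/2013 = -50815/2013 ≈ -25.243)
197/q + 163/(-272) = 197/(-50815/2013) + 163/(-272) = 197*(-2013/50815) + 163*(-1/272) = -396561/50815 - 163/272 = -116147437/13821680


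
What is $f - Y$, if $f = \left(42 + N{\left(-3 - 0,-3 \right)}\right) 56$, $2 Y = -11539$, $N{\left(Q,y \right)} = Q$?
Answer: $\frac{15907}{2} \approx 7953.5$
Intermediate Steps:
$Y = - \frac{11539}{2}$ ($Y = \frac{1}{2} \left(-11539\right) = - \frac{11539}{2} \approx -5769.5$)
$f = 2184$ ($f = \left(42 - 3\right) 56 = 39 \cdot 56 = 2184$)
$f - Y = 2184 - - \frac{11539}{2} = 2184 + \frac{11539}{2} = \frac{15907}{2}$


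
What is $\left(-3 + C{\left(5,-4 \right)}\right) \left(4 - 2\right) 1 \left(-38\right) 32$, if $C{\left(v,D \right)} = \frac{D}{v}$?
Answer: $\frac{46208}{5} \approx 9241.6$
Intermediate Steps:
$\left(-3 + C{\left(5,-4 \right)}\right) \left(4 - 2\right) 1 \left(-38\right) 32 = \left(-3 - \frac{4}{5}\right) \left(4 - 2\right) 1 \left(-38\right) 32 = \left(-3 - \frac{4}{5}\right) 2 \cdot 1 \left(-38\right) 32 = \left(-3 - \frac{4}{5}\right) 2 \left(-38\right) 32 = \left(- \frac{19}{5}\right) 2 \left(-38\right) 32 = \left(- \frac{38}{5}\right) \left(-38\right) 32 = \frac{1444}{5} \cdot 32 = \frac{46208}{5}$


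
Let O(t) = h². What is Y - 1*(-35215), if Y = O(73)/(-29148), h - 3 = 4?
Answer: 146635253/4164 ≈ 35215.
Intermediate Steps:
h = 7 (h = 3 + 4 = 7)
O(t) = 49 (O(t) = 7² = 49)
Y = -7/4164 (Y = 49/(-29148) = 49*(-1/29148) = -7/4164 ≈ -0.0016811)
Y - 1*(-35215) = -7/4164 - 1*(-35215) = -7/4164 + 35215 = 146635253/4164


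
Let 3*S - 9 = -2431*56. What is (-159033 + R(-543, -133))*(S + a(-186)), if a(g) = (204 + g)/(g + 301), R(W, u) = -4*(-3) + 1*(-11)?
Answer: 2489574554632/345 ≈ 7.2162e+9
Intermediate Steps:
R(W, u) = 1 (R(W, u) = 12 - 11 = 1)
a(g) = (204 + g)/(301 + g)
S = -136127/3 (S = 3 + (-2431*56)/3 = 3 + (⅓)*(-136136) = 3 - 136136/3 = -136127/3 ≈ -45376.)
(-159033 + R(-543, -133))*(S + a(-186)) = (-159033 + 1)*(-136127/3 + (204 - 186)/(301 - 186)) = -159032*(-136127/3 + 18/115) = -159032*(-15654551/345) = 2489574554632/345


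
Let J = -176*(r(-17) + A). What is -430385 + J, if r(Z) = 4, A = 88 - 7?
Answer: -445345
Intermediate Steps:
A = 81
J = -14960 (J = -176*(4 + 81) = -176*85 = -14960)
-430385 + J = -430385 - 14960 = -445345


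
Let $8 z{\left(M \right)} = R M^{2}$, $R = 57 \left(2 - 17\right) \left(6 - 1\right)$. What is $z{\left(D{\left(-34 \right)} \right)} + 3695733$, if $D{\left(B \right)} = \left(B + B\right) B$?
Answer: $-2852722467$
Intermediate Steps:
$D{\left(B \right)} = 2 B^{2}$ ($D{\left(B \right)} = 2 B B = 2 B^{2}$)
$R = -4275$ ($R = 57 \left(\left(-15\right) 5\right) = 57 \left(-75\right) = -4275$)
$z{\left(M \right)} = - \frac{4275 M^{2}}{8}$ ($z{\left(M \right)} = \frac{\left(-4275\right) M^{2}}{8} = - \frac{4275 M^{2}}{8}$)
$z{\left(D{\left(-34 \right)} \right)} + 3695733 = - \frac{4275 \left(2 \left(-34\right)^{2}\right)^{2}}{8} + 3695733 = - \frac{4275 \left(2 \cdot 1156\right)^{2}}{8} + 3695733 = - \frac{4275 \cdot 2312^{2}}{8} + 3695733 = \left(- \frac{4275}{8}\right) 5345344 + 3695733 = -2856418200 + 3695733 = -2852722467$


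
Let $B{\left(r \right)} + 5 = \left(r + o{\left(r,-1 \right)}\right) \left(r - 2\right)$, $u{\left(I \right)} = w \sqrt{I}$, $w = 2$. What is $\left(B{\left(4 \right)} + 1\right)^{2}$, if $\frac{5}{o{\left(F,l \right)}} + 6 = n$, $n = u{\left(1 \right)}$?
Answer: $\frac{9}{4} \approx 2.25$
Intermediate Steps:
$u{\left(I \right)} = 2 \sqrt{I}$
$n = 2$ ($n = 2 \sqrt{1} = 2 \cdot 1 = 2$)
$o{\left(F,l \right)} = - \frac{5}{4}$ ($o{\left(F,l \right)} = \frac{5}{-6 + 2} = \frac{5}{-4} = 5 \left(- \frac{1}{4}\right) = - \frac{5}{4}$)
$B{\left(r \right)} = -5 + \left(-2 + r\right) \left(- \frac{5}{4} + r\right)$ ($B{\left(r \right)} = -5 + \left(r - \frac{5}{4}\right) \left(r - 2\right) = -5 + \left(- \frac{5}{4} + r\right) \left(-2 + r\right) = -5 + \left(-2 + r\right) \left(- \frac{5}{4} + r\right)$)
$\left(B{\left(4 \right)} + 1\right)^{2} = \left(\left(- \frac{5}{2} + 4^{2} - 13\right) + 1\right)^{2} = \left(\left(- \frac{5}{2} + 16 - 13\right) + 1\right)^{2} = \left(\frac{1}{2} + 1\right)^{2} = \left(\frac{3}{2}\right)^{2} = \frac{9}{4}$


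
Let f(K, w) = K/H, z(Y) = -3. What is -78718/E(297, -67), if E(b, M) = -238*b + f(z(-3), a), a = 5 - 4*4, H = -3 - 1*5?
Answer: 629744/565485 ≈ 1.1136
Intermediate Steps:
H = -8 (H = -3 - 5 = -8)
a = -11 (a = 5 - 16 = -11)
f(K, w) = -K/8 (f(K, w) = K/(-8) = K*(-⅛) = -K/8)
E(b, M) = 3/8 - 238*b (E(b, M) = -238*b - ⅛*(-3) = -238*b + 3/8 = 3/8 - 238*b)
-78718/E(297, -67) = -78718/(3/8 - 238*297) = -78718/(3/8 - 70686) = -78718/(-565485/8) = -78718*(-8/565485) = 629744/565485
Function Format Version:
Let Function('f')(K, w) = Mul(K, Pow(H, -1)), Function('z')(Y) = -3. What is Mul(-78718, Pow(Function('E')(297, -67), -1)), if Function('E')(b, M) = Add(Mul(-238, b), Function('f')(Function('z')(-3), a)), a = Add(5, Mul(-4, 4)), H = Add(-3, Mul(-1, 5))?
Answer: Rational(629744, 565485) ≈ 1.1136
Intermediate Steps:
H = -8 (H = Add(-3, -5) = -8)
a = -11 (a = Add(5, -16) = -11)
Function('f')(K, w) = Mul(Rational(-1, 8), K) (Function('f')(K, w) = Mul(K, Pow(-8, -1)) = Mul(K, Rational(-1, 8)) = Mul(Rational(-1, 8), K))
Function('E')(b, M) = Add(Rational(3, 8), Mul(-238, b)) (Function('E')(b, M) = Add(Mul(-238, b), Mul(Rational(-1, 8), -3)) = Add(Mul(-238, b), Rational(3, 8)) = Add(Rational(3, 8), Mul(-238, b)))
Mul(-78718, Pow(Function('E')(297, -67), -1)) = Mul(-78718, Pow(Add(Rational(3, 8), Mul(-238, 297)), -1)) = Mul(-78718, Pow(Add(Rational(3, 8), -70686), -1)) = Mul(-78718, Pow(Rational(-565485, 8), -1)) = Mul(-78718, Rational(-8, 565485)) = Rational(629744, 565485)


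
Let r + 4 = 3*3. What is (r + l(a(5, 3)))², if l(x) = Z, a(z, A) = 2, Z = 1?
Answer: 36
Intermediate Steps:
l(x) = 1
r = 5 (r = -4 + 3*3 = -4 + 9 = 5)
(r + l(a(5, 3)))² = (5 + 1)² = 6² = 36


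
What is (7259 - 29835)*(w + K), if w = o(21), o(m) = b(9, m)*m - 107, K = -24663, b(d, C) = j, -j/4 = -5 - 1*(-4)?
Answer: 557311136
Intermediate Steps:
j = 4 (j = -4*(-5 - 1*(-4)) = -4*(-5 + 4) = -4*(-1) = 4)
b(d, C) = 4
o(m) = -107 + 4*m (o(m) = 4*m - 107 = -107 + 4*m)
w = -23 (w = -107 + 4*21 = -107 + 84 = -23)
(7259 - 29835)*(w + K) = (7259 - 29835)*(-23 - 24663) = -22576*(-24686) = 557311136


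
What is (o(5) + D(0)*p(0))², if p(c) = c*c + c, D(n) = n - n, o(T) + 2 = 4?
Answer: 4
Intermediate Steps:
o(T) = 2 (o(T) = -2 + 4 = 2)
D(n) = 0
p(c) = c + c² (p(c) = c² + c = c + c²)
(o(5) + D(0)*p(0))² = (2 + 0*(0*(1 + 0)))² = (2 + 0*(0*1))² = (2 + 0*0)² = (2 + 0)² = 2² = 4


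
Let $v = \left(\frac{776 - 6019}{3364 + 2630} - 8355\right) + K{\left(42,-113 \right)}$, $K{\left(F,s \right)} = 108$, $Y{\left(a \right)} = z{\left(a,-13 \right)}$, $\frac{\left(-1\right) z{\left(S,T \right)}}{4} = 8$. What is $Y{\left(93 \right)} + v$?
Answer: $- \frac{49629569}{5994} \approx -8279.9$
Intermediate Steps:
$z{\left(S,T \right)} = -32$ ($z{\left(S,T \right)} = \left(-4\right) 8 = -32$)
$Y{\left(a \right)} = -32$
$v = - \frac{49437761}{5994}$ ($v = \left(\frac{776 - 6019}{3364 + 2630} - 8355\right) + 108 = \left(- \frac{5243}{5994} - 8355\right) + 108 = - \frac{50085113}{5994} + 108 = - \frac{49437761}{5994} \approx -8247.9$)
$Y{\left(93 \right)} + v = -32 - \frac{49437761}{5994} = - \frac{49629569}{5994}$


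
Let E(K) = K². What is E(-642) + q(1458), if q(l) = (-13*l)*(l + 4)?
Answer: -27298584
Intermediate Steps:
q(l) = -13*l*(4 + l) (q(l) = (-13*l)*(4 + l) = -13*l*(4 + l))
E(-642) + q(1458) = (-642)² - 13*1458*(4 + 1458) = 412164 - 13*1458*1462 = 412164 - 27710748 = -27298584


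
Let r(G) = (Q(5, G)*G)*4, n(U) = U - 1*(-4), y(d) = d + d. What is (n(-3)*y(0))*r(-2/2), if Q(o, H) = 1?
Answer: 0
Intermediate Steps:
y(d) = 2*d
n(U) = 4 + U (n(U) = U + 4 = 4 + U)
r(G) = 4*G (r(G) = (1*G)*4 = G*4 = 4*G)
(n(-3)*y(0))*r(-2/2) = ((4 - 3)*(2*0))*(4*(-2/2)) = (1*0)*(4*(-2*½)) = 0*(4*(-1)) = 0*(-4) = 0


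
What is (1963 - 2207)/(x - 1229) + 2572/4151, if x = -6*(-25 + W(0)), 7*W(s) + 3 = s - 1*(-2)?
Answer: 26500792/31327597 ≈ 0.84592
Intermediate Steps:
W(s) = -⅐ + s/7 (W(s) = -3/7 + (s - 1*(-2))/7 = -3/7 + (s + 2)/7 = -3/7 + (2 + s)/7 = -3/7 + (2/7 + s/7) = -⅐ + s/7)
x = 1056/7 (x = -6*(-25 + (-⅐ + (⅐)*0)) = -6*(-25 + (-⅐ + 0)) = -6*(-25 - ⅐) = -6*(-176/7) = 1056/7 ≈ 150.86)
(1963 - 2207)/(x - 1229) + 2572/4151 = (1963 - 2207)/(1056/7 - 1229) + 2572/4151 = -244/(-7547/7) + 2572*(1/4151) = -244*(-7/7547) + 2572/4151 = 1708/7547 + 2572/4151 = 26500792/31327597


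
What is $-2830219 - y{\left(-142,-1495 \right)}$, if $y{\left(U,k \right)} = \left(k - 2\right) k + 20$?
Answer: $-5068254$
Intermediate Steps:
$y{\left(U,k \right)} = 20 + k \left(-2 + k\right)$ ($y{\left(U,k \right)} = \left(-2 + k\right) k + 20 = k \left(-2 + k\right) + 20 = 20 + k \left(-2 + k\right)$)
$-2830219 - y{\left(-142,-1495 \right)} = -2830219 - \left(20 + \left(-1495\right)^{2} - -2990\right) = -2830219 - \left(20 + 2235025 + 2990\right) = -2830219 - 2238035 = -5068254$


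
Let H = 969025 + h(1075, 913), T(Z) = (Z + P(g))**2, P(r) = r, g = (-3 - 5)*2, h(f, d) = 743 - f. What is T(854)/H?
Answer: 702244/968693 ≈ 0.72494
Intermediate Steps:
g = -16 (g = -8*2 = -16)
T(Z) = (-16 + Z)**2 (T(Z) = (Z - 16)**2 = (-16 + Z)**2)
H = 968693 (H = 969025 + (743 - 1*1075) = 969025 + (743 - 1075) = 969025 - 332 = 968693)
T(854)/H = (-16 + 854)**2/968693 = 838**2*(1/968693) = 702244*(1/968693) = 702244/968693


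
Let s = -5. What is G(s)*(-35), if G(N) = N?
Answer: 175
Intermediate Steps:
G(s)*(-35) = -5*(-35) = 175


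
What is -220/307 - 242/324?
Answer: -72787/49734 ≈ -1.4635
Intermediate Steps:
-220/307 - 242/324 = -220*1/307 - 242*1/324 = -220/307 - 121/162 = -72787/49734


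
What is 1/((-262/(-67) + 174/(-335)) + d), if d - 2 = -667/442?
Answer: 148070/574807 ≈ 0.25760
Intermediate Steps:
d = 217/442 (d = 2 - 667/442 = 217/442 ≈ 0.49095)
1/((-262/(-67) + 174/(-335)) + d) = 1/((-262/(-67) + 174/(-335)) + 217/442) = 1/((-262*(-1/67) + 174*(-1/335)) + 217/442) = 1/((262/67 - 174/335) + 217/442) = 1/(1136/335 + 217/442) = 1/(574807/148070) = 148070/574807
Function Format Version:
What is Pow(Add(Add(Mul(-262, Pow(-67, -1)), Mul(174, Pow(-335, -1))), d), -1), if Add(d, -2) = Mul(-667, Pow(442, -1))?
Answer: Rational(148070, 574807) ≈ 0.25760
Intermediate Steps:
d = Rational(217, 442) (d = Add(2, Mul(-667, Pow(442, -1))) = Add(2, Mul(-667, Rational(1, 442))) = Add(2, Rational(-667, 442)) = Rational(217, 442) ≈ 0.49095)
Pow(Add(Add(Mul(-262, Pow(-67, -1)), Mul(174, Pow(-335, -1))), d), -1) = Pow(Add(Add(Mul(-262, Pow(-67, -1)), Mul(174, Pow(-335, -1))), Rational(217, 442)), -1) = Pow(Add(Add(Mul(-262, Rational(-1, 67)), Mul(174, Rational(-1, 335))), Rational(217, 442)), -1) = Pow(Add(Add(Rational(262, 67), Rational(-174, 335)), Rational(217, 442)), -1) = Pow(Add(Rational(1136, 335), Rational(217, 442)), -1) = Pow(Rational(574807, 148070), -1) = Rational(148070, 574807)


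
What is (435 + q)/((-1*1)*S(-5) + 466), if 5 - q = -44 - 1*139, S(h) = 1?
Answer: 623/465 ≈ 1.3398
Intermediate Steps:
q = 188 (q = 5 - (-44 - 1*139) = 5 - (-44 - 139) = 5 - 1*(-183) = 5 + 183 = 188)
(435 + q)/((-1*1)*S(-5) + 466) = (435 + 188)/(-1*1*1 + 466) = 623/(-1*1 + 466) = 623/(-1 + 466) = 623/465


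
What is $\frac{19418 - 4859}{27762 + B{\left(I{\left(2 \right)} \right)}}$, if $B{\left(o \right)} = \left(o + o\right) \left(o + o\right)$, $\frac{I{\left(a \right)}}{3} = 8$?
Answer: $\frac{4853}{10022} \approx 0.48423$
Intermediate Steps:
$I{\left(a \right)} = 24$ ($I{\left(a \right)} = 3 \cdot 8 = 24$)
$B{\left(o \right)} = 4 o^{2}$ ($B{\left(o \right)} = 2 o 2 o = 4 o^{2}$)
$\frac{19418 - 4859}{27762 + B{\left(I{\left(2 \right)} \right)}} = \frac{19418 - 4859}{27762 + 4 \cdot 24^{2}} = \frac{19418 - 4859}{27762 + 4 \cdot 576} = \frac{14559}{27762 + 2304} = \frac{14559}{30066} = 14559 \cdot \frac{1}{30066} = \frac{4853}{10022}$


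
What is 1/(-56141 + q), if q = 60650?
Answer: 1/4509 ≈ 0.00022178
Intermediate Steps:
1/(-56141 + q) = 1/(-56141 + 60650) = 1/4509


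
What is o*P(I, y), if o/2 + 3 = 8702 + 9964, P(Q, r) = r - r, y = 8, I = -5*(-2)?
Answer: 0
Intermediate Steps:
I = 10
P(Q, r) = 0
o = 37326 (o = -6 + 2*(8702 + 9964) = -6 + 2*18666 = -6 + 37332 = 37326)
o*P(I, y) = 37326*0 = 0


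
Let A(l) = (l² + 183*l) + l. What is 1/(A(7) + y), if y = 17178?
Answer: 1/18515 ≈ 5.4010e-5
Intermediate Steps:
A(l) = l² + 184*l
1/(A(7) + y) = 1/(7*(184 + 7) + 17178) = 1/(7*191 + 17178) = 1/(1337 + 17178) = 1/18515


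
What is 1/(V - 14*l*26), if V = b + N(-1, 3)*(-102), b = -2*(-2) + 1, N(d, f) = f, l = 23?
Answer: -1/8673 ≈ -0.00011530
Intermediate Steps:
b = 5 (b = 4 + 1 = 5)
V = -301 (V = 5 + 3*(-102) = 5 - 306 = -301)
1/(V - 14*l*26) = 1/(-301 - 14*23*26) = 1/(-301 - 322*26) = 1/(-301 - 8372) = 1/(-8673) = -1/8673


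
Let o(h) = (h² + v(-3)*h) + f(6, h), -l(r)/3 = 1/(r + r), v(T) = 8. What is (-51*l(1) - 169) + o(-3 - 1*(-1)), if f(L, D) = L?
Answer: -197/2 ≈ -98.500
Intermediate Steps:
l(r) = -3/(2*r) (l(r) = -3/(r + r) = -3*1/(2*r) = -3/(2*r))
o(h) = 6 + h² + 8*h (o(h) = (h² + 8*h) + 6 = 6 + h² + 8*h)
(-51*l(1) - 169) + o(-3 - 1*(-1)) = (-(-153)/(2*1) - 169) + (6 + (-3 - 1*(-1))² + 8*(-3 - 1*(-1))) = (-(-153)/2 - 169) + (6 + (-3 + 1)² + 8*(-3 + 1)) = (-51*(-3/2) - 169) + (6 + (-2)² + 8*(-2)) = (153/2 - 169) + (6 + 4 - 16) = -185/2 - 6 = -197/2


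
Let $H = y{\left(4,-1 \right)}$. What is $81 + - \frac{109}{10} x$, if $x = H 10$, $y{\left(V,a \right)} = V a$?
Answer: $517$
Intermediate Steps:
$H = -4$ ($H = 4 \left(-1\right) = -4$)
$x = -40$ ($x = \left(-4\right) 10 = -40$)
$81 + - \frac{109}{10} x = 81 + - \frac{109}{10} \left(-40\right) = 81 + \left(-109\right) \frac{1}{10} \left(-40\right) = 81 - -436 = 81 + 436 = 517$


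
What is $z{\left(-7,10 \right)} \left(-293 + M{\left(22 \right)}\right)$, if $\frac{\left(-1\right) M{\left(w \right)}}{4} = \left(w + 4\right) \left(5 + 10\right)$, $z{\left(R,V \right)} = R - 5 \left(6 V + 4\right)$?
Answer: $605931$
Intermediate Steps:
$z{\left(R,V \right)} = -20 + R - 30 V$ ($z{\left(R,V \right)} = R - 5 \left(4 + 6 V\right) = R - \left(20 + 30 V\right) = -20 + R - 30 V$)
$M{\left(w \right)} = -240 - 60 w$ ($M{\left(w \right)} = - 4 \left(w + 4\right) \left(5 + 10\right) = - 4 \left(4 + w\right) 15 = - 4 \left(60 + 15 w\right) = -240 - 60 w$)
$z{\left(-7,10 \right)} \left(-293 + M{\left(22 \right)}\right) = \left(-20 - 7 - 300\right) \left(-293 - 1560\right) = - 327 \left(-293 - 1560\right) = \left(-327\right) \left(-1853\right) = 605931$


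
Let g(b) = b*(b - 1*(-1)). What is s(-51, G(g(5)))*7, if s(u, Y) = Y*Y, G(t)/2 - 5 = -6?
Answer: 28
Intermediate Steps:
g(b) = b*(1 + b) (g(b) = b*(b + 1) = b*(1 + b))
G(t) = -2 (G(t) = 10 + 2*(-6) = 10 - 12 = -2)
s(u, Y) = Y**2
s(-51, G(g(5)))*7 = (-2)**2*7 = 4*7 = 28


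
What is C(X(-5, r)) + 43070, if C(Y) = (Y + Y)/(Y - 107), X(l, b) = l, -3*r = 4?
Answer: 2411925/56 ≈ 43070.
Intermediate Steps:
r = -4/3 (r = -⅓*4 = -4/3 ≈ -1.3333)
C(Y) = 2*Y/(-107 + Y) (C(Y) = (2*Y)/(-107 + Y) = 2*Y/(-107 + Y))
C(X(-5, r)) + 43070 = 2*(-5)/(-107 - 5) + 43070 = 2*(-5)/(-112) + 43070 = 2*(-5)*(-1/112) + 43070 = 5/56 + 43070 = 2411925/56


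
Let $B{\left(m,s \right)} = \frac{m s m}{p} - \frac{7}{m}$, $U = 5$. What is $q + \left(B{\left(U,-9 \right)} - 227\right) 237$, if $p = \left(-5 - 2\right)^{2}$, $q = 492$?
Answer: $- \frac{13408131}{245} \approx -54727.0$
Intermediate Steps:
$p = 49$ ($p = \left(-7\right)^{2} = 49$)
$B{\left(m,s \right)} = - \frac{7}{m} + \frac{s m^{2}}{49}$ ($B{\left(m,s \right)} = \frac{m s m}{49} - \frac{7}{m} = s m^{2} \cdot \frac{1}{49} - \frac{7}{m} = \frac{s m^{2}}{49} - \frac{7}{m} = - \frac{7}{m} + \frac{s m^{2}}{49}$)
$q + \left(B{\left(U,-9 \right)} - 227\right) 237 = 492 + \left(\frac{-343 - 9 \cdot 5^{3}}{49 \cdot 5} - 227\right) 237 = 492 + \left(\frac{1}{49} \cdot \frac{1}{5} \left(-343 - 1125\right) - 227\right) 237 = 492 + \left(\frac{1}{49} \cdot \frac{1}{5} \left(-1468\right) - 227\right) 237 = 492 + \left(- \frac{1468}{245} - 227\right) 237 = 492 - \frac{13528671}{245} = - \frac{13408131}{245}$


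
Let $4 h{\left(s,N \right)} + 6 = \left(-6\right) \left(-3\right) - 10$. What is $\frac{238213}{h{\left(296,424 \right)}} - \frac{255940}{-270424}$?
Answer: $\frac{32209320141}{67606} \approx 4.7643 \cdot 10^{5}$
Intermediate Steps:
$h{\left(s,N \right)} = \frac{1}{2}$ ($h{\left(s,N \right)} = - \frac{3}{2} + \frac{\left(-6\right) \left(-3\right) - 10}{4} = - \frac{3}{2} + \frac{18 - 10}{4} = - \frac{3}{2} + \frac{1}{4} \cdot 8 = - \frac{3}{2} + 2 = \frac{1}{2}$)
$\frac{238213}{h{\left(296,424 \right)}} - \frac{255940}{-270424} = 238213 \frac{1}{\frac{1}{2}} - \frac{255940}{-270424} = 238213 \cdot 2 - - \frac{63985}{67606} = 476426 + \frac{63985}{67606} = \frac{32209320141}{67606}$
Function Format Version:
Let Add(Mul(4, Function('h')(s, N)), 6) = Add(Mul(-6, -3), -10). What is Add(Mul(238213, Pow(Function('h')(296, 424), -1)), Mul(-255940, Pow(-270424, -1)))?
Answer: Rational(32209320141, 67606) ≈ 4.7643e+5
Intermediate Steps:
Function('h')(s, N) = Rational(1, 2) (Function('h')(s, N) = Add(Rational(-3, 2), Mul(Rational(1, 4), Add(Mul(-6, -3), -10))) = Add(Rational(-3, 2), Mul(Rational(1, 4), Add(18, -10))) = Add(Rational(-3, 2), Mul(Rational(1, 4), 8)) = Add(Rational(-3, 2), 2) = Rational(1, 2))
Add(Mul(238213, Pow(Function('h')(296, 424), -1)), Mul(-255940, Pow(-270424, -1))) = Add(Mul(238213, Pow(Rational(1, 2), -1)), Mul(-255940, Pow(-270424, -1))) = Add(Mul(238213, 2), Mul(-255940, Rational(-1, 270424))) = Add(476426, Rational(63985, 67606)) = Rational(32209320141, 67606)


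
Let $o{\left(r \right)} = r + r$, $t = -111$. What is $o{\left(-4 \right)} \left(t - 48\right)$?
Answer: $1272$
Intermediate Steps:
$o{\left(r \right)} = 2 r$
$o{\left(-4 \right)} \left(t - 48\right) = 2 \left(-4\right) \left(-111 - 48\right) = - 8 \left(-111 - 48\right) = \left(-8\right) \left(-159\right) = 1272$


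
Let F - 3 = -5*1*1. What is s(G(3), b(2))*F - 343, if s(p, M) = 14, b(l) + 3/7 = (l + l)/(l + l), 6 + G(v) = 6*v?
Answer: -371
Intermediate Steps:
G(v) = -6 + 6*v
b(l) = 4/7 (b(l) = -3/7 + (l + l)/(l + l) = -3/7 + (2*l)/((2*l)) = -3/7 + (2*l)*(1/(2*l)) = -3/7 + 1 = 4/7)
F = -2 (F = 3 - 5*1*1 = 3 - 5*1 = 3 - 5 = -2)
s(G(3), b(2))*F - 343 = 14*(-2) - 343 = -28 - 343 = -371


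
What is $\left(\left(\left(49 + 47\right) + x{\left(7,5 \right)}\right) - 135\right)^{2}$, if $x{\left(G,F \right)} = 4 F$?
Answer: $361$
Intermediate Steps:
$\left(\left(\left(49 + 47\right) + x{\left(7,5 \right)}\right) - 135\right)^{2} = \left(\left(\left(49 + 47\right) + 4 \cdot 5\right) - 135\right)^{2} = \left(\left(96 + 20\right) - 135\right)^{2} = \left(116 - 135\right)^{2} = \left(-19\right)^{2} = 361$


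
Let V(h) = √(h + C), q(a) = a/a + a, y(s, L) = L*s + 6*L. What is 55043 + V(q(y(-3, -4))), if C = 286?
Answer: 55043 + 5*√11 ≈ 55060.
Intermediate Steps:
y(s, L) = 6*L + L*s
q(a) = 1 + a
V(h) = √(286 + h) (V(h) = √(h + 286) = √(286 + h))
55043 + V(q(y(-3, -4))) = 55043 + √(286 + (1 - 4*(6 - 3))) = 55043 + √(286 + (1 - 4*3)) = 55043 + √(286 + (1 - 12)) = 55043 + √(286 - 11) = 55043 + √275 = 55043 + 5*√11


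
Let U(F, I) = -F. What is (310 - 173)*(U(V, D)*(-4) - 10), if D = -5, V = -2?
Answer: -2466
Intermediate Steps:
(310 - 173)*(U(V, D)*(-4) - 10) = (310 - 173)*(-1*(-2)*(-4) - 10) = 137*(2*(-4) - 10) = 137*(-8 - 10) = 137*(-18) = -2466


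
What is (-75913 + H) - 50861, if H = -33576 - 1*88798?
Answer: -249148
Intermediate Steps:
H = -122374 (H = -33576 - 88798 = -122374)
(-75913 + H) - 50861 = (-75913 - 122374) - 50861 = -198287 - 50861 = -249148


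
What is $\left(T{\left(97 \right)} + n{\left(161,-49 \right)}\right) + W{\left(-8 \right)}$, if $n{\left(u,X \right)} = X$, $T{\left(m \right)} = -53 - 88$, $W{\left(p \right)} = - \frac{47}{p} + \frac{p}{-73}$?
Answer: $- \frac{107465}{584} \approx -184.02$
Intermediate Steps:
$W{\left(p \right)} = - \frac{47}{p} - \frac{p}{73}$ ($W{\left(p \right)} = - \frac{47}{p} + p \left(- \frac{1}{73}\right) = - \frac{47}{p} - \frac{p}{73}$)
$T{\left(m \right)} = -141$
$\left(T{\left(97 \right)} + n{\left(161,-49 \right)}\right) + W{\left(-8 \right)} = \left(-141 - 49\right) - \left(- \frac{8}{73} + \frac{47}{-8}\right) = -190 + \left(\left(-47\right) \left(- \frac{1}{8}\right) + \frac{8}{73}\right) = -190 + \left(\frac{47}{8} + \frac{8}{73}\right) = -190 + \frac{3495}{584} = - \frac{107465}{584}$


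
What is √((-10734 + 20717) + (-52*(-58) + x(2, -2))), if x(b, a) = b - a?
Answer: √13003 ≈ 114.03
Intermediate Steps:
√((-10734 + 20717) + (-52*(-58) + x(2, -2))) = √((-10734 + 20717) + (-52*(-58) + (2 - 1*(-2)))) = √(9983 + (3016 + (2 + 2))) = √(9983 + (3016 + 4)) = √(9983 + 3020) = √13003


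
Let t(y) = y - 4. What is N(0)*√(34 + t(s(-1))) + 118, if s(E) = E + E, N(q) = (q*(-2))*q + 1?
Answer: 118 + 2*√7 ≈ 123.29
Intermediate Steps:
N(q) = 1 - 2*q² (N(q) = (-2*q)*q + 1 = -2*q² + 1 = 1 - 2*q²)
s(E) = 2*E
t(y) = -4 + y
N(0)*√(34 + t(s(-1))) + 118 = (1 - 2*0²)*√(34 + (-4 + 2*(-1))) + 118 = (1 - 2*0)*√(34 + (-4 - 2)) + 118 = (1 + 0)*√(34 - 6) + 118 = 1*√28 + 118 = 1*(2*√7) + 118 = 2*√7 + 118 = 118 + 2*√7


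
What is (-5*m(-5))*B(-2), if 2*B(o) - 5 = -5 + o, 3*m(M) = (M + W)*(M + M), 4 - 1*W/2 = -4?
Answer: -550/3 ≈ -183.33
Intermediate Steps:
W = 16 (W = 8 - 2*(-4) = 8 + 8 = 16)
m(M) = 2*M*(16 + M)/3 (m(M) = ((M + 16)*(M + M))/3 = ((16 + M)*(2*M))/3 = (2*M*(16 + M))/3 = 2*M*(16 + M)/3)
B(o) = o/2 (B(o) = 5/2 + (-5 + o)/2 = 5/2 + (-5/2 + o/2) = o/2)
(-5*m(-5))*B(-2) = (-10*(-5)*(16 - 5)/3)*((½)*(-2)) = -10*(-5)*11/3*(-1) = -5*(-110/3)*(-1) = (550/3)*(-1) = -550/3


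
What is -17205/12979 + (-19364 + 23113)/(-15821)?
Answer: -320858576/205340759 ≈ -1.5626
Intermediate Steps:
-17205/12979 + (-19364 + 23113)/(-15821) = -17205*1/12979 + 3749*(-1/15821) = -17205/12979 - 3749/15821 = -320858576/205340759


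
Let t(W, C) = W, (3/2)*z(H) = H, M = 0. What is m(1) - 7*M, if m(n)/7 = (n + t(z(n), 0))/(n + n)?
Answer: 35/6 ≈ 5.8333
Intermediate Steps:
z(H) = 2*H/3
m(n) = 35/6 (m(n) = 7*((n + 2*n/3)/(n + n)) = 7*((5*n/3)/((2*n))) = 7*((5*n/3)*(1/(2*n))) = 7*(5/6) = 35/6)
m(1) - 7*M = 35/6 - 7*0 = 35/6 + 0 = 35/6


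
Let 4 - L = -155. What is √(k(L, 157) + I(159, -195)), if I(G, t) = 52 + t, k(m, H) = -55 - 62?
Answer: 2*I*√65 ≈ 16.125*I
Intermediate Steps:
L = 159 (L = 4 - 1*(-155) = 4 + 155 = 159)
k(m, H) = -117
√(k(L, 157) + I(159, -195)) = √(-117 + (52 - 195)) = √(-117 - 143) = √(-260) = 2*I*√65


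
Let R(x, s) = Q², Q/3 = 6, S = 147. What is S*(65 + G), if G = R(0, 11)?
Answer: 57183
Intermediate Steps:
Q = 18 (Q = 3*6 = 18)
R(x, s) = 324 (R(x, s) = 18² = 324)
G = 324
S*(65 + G) = 147*(65 + 324) = 147*389 = 57183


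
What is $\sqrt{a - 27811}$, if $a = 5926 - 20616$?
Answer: $i \sqrt{42501} \approx 206.16 i$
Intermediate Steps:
$a = -14690$ ($a = 5926 - 20616 = -14690$)
$\sqrt{a - 27811} = \sqrt{-14690 - 27811} = \sqrt{-42501} = i \sqrt{42501}$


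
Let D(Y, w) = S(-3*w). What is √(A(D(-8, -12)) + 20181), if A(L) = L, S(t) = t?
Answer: √20217 ≈ 142.19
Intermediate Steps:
D(Y, w) = -3*w
√(A(D(-8, -12)) + 20181) = √(-3*(-12) + 20181) = √(36 + 20181) = √20217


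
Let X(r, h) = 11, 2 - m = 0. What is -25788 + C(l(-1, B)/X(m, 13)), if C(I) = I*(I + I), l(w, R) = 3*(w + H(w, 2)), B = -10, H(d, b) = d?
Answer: -3120276/121 ≈ -25787.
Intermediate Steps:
m = 2 (m = 2 - 1*0 = 2 + 0 = 2)
l(w, R) = 6*w (l(w, R) = 3*(w + w) = 3*(2*w) = 6*w)
C(I) = 2*I**2 (C(I) = I*(2*I) = 2*I**2)
-25788 + C(l(-1, B)/X(m, 13)) = -25788 + 2*((6*(-1))/11)**2 = -25788 + 2*(-6*1/11)**2 = -25788 + 2*(-6/11)**2 = -25788 + 2*(36/121) = -25788 + 72/121 = -3120276/121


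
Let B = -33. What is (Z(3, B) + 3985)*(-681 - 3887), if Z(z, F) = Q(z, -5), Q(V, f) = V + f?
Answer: -18194344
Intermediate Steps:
Z(z, F) = -5 + z (Z(z, F) = z - 5 = -5 + z)
(Z(3, B) + 3985)*(-681 - 3887) = ((-5 + 3) + 3985)*(-681 - 3887) = (-2 + 3985)*(-4568) = 3983*(-4568) = -18194344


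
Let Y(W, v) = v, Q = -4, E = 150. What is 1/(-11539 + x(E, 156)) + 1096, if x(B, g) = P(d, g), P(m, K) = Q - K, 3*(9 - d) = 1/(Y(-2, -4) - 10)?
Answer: 12822103/11699 ≈ 1096.0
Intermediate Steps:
d = 379/42 (d = 9 - 1/(3*(-4 - 10)) = 9 - ⅓/(-14) = 9 - ⅓*(-1/14) = 9 + 1/42 = 379/42 ≈ 9.0238)
P(m, K) = -4 - K
x(B, g) = -4 - g
1/(-11539 + x(E, 156)) + 1096 = 1/(-11539 + (-4 - 1*156)) + 1096 = 1/(-11539 + (-4 - 156)) + 1096 = 1/(-11539 - 160) + 1096 = 1/(-11699) + 1096 = -1/11699 + 1096 = 12822103/11699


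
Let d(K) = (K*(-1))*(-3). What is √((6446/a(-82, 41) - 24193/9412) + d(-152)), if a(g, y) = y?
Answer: I*√66383078721/14842 ≈ 17.359*I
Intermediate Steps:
d(K) = 3*K (d(K) = -K*(-3) = 3*K)
√((6446/a(-82, 41) - 24193/9412) + d(-152)) = √((6446/41 - 24193/9412) + 3*(-152)) = √((6446*(1/41) - 24193*1/9412) - 456) = √((6446/41 - 1861/724) - 456) = √(4590603/29684 - 456) = √(-8945301/29684) = I*√66383078721/14842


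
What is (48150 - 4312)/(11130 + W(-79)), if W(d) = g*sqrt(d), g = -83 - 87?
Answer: 24395847/6308000 + 372623*I*sqrt(79)/6308000 ≈ 3.8674 + 0.52504*I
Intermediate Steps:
g = -170
W(d) = -170*sqrt(d)
(48150 - 4312)/(11130 + W(-79)) = (48150 - 4312)/(11130 - 170*I*sqrt(79)) = 43838/(11130 - 170*I*sqrt(79))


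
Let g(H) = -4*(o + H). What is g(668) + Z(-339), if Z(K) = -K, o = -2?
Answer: -2325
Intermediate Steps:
g(H) = 8 - 4*H (g(H) = -4*(-2 + H) = 8 - 4*H)
g(668) + Z(-339) = (8 - 4*668) - 1*(-339) = (8 - 2672) + 339 = -2664 + 339 = -2325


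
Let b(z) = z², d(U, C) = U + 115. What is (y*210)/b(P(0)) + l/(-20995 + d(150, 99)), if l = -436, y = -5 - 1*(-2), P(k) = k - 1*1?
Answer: -6529732/10365 ≈ -629.98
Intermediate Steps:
P(k) = -1 + k (P(k) = k - 1 = -1 + k)
y = -3 (y = -5 + 2 = -3)
d(U, C) = 115 + U
(y*210)/b(P(0)) + l/(-20995 + d(150, 99)) = (-3*210)/((-1 + 0)²) - 436/(-20995 + (115 + 150)) = -630/((-1)²) - 436/(-20995 + 265) = -630/1 - 436/(-20730) = -630*1 - 436*(-1/20730) = -630 + 218/10365 = -6529732/10365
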